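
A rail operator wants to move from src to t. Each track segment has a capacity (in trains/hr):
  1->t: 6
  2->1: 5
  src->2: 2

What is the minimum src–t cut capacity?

2

Max flow = 2 (via 1 augmenting path).
In the residual at optimum, the set reachable from src is {src}.
Cut edges: src->2 (cap 2). Sum = 2.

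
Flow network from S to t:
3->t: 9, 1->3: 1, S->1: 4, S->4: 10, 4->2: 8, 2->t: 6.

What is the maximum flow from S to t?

7

Augment S->1->3->t: bottleneck 1. Total 1.
Augment S->4->2->t: bottleneck 6. Total 7.
No augmenting path remains in the residual graph.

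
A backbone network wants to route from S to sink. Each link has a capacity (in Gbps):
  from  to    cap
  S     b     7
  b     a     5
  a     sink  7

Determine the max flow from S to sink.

5

Augment S->b->a->sink: bottleneck 5. Total 5.
No augmenting path remains in the residual graph.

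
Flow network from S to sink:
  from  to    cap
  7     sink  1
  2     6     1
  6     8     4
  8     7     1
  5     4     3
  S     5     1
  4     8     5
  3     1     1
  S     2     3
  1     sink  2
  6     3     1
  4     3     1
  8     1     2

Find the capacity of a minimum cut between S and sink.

Max flow = 2 (via 2 augmenting paths).
In the residual at optimum, the set reachable from S is {2, S}.
Cut edges: S→5 (cap 1), 2→6 (cap 1). Sum = 2.

2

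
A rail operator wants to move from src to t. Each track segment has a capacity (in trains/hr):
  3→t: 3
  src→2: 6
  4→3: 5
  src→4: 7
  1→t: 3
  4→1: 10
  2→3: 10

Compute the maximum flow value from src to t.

6

Augment src→2→3→t: bottleneck 3. Total 3.
Augment src→4→1→t: bottleneck 3. Total 6.
No augmenting path remains in the residual graph.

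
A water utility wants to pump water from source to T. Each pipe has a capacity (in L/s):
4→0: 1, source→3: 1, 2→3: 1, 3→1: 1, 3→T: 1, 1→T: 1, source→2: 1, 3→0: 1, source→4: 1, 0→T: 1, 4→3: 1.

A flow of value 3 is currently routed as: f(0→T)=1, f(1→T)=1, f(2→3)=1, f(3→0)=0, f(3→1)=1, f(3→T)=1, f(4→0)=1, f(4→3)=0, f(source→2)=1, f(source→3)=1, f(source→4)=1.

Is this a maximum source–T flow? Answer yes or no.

Residual reachable from source: {source}; T is not reachable.
Saturated cut: source→4, source→2, source→3 with total capacity 3 = current flow value. Flow is maximum.

Yes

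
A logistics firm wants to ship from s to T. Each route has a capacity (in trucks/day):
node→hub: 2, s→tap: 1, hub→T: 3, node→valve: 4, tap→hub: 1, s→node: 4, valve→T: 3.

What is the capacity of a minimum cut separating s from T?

5

Max flow = 5 (via 3 augmenting paths).
In the residual at optimum, the set reachable from s is {s}.
Cut edges: s→node (cap 4), s→tap (cap 1). Sum = 5.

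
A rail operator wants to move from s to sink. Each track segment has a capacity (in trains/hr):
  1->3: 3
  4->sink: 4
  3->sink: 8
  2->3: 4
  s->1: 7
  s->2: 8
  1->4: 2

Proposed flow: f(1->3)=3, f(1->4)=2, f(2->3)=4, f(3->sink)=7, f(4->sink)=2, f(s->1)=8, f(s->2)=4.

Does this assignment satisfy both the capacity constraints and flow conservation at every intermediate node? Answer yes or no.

No

Capacity violated on s->1: flow 8 > capacity 7.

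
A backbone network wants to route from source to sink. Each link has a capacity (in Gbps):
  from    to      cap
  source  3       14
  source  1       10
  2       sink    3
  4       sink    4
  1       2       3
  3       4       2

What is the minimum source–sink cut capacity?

5

Max flow = 5 (via 2 augmenting paths).
In the residual at optimum, the set reachable from source is {1, 3, source}.
Cut edges: 3->4 (cap 2), 1->2 (cap 3). Sum = 5.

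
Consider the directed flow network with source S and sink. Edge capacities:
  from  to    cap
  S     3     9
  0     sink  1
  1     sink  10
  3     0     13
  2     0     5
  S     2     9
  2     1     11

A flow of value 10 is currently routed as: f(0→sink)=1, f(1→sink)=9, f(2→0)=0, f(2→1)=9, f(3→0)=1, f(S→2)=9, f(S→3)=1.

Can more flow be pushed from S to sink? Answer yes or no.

Residual reachable from S: {0, 3, S}; sink is not reachable.
Saturated cut: S→2, 0→sink with total capacity 10 = current flow value. Flow is maximum.

No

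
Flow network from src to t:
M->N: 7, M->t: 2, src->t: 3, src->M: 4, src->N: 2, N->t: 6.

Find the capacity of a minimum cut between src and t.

9

Max flow = 9 (via 4 augmenting paths).
In the residual at optimum, the set reachable from src is {src}.
Cut edges: src->M (cap 4), src->N (cap 2), src->t (cap 3). Sum = 9.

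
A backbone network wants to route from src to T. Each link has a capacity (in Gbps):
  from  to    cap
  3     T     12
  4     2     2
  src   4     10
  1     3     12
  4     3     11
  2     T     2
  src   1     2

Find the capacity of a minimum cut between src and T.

Max flow = 12 (via 3 augmenting paths).
In the residual at optimum, the set reachable from src is {src}.
Cut edges: src→4 (cap 10), src→1 (cap 2). Sum = 12.

12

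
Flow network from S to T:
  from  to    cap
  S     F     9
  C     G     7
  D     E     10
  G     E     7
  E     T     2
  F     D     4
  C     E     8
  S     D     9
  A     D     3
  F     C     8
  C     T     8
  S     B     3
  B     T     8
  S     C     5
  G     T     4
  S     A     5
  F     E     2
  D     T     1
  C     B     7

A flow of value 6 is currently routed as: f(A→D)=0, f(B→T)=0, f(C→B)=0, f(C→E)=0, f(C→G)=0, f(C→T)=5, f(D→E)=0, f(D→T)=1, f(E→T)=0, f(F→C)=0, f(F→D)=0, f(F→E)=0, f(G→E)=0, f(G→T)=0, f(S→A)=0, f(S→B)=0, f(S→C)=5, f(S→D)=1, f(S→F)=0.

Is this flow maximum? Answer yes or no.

No

Residual path S→B→T has bottleneck 3 > 0.
Pushing 3 along it raises the flow to 9, so the given flow is not maximum.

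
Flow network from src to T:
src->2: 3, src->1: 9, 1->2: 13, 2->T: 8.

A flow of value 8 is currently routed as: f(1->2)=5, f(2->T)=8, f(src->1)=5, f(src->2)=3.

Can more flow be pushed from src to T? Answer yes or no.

Residual reachable from src: {1, 2, src}; T is not reachable.
Saturated cut: 2->T with total capacity 8 = current flow value. Flow is maximum.

No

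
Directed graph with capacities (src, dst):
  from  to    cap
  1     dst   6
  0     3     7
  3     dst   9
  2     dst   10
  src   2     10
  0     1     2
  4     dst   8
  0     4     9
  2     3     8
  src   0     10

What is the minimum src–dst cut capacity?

20

Max flow = 20 (via 3 augmenting paths).
In the residual at optimum, the set reachable from src is {src}.
Cut edges: src→2 (cap 10), src→0 (cap 10). Sum = 20.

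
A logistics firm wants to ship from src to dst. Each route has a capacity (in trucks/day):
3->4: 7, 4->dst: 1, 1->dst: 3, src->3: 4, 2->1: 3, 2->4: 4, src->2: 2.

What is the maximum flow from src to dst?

3

Augment src->2->1->dst: bottleneck 2. Total 2.
Augment src->3->4->dst: bottleneck 1. Total 3.
No augmenting path remains in the residual graph.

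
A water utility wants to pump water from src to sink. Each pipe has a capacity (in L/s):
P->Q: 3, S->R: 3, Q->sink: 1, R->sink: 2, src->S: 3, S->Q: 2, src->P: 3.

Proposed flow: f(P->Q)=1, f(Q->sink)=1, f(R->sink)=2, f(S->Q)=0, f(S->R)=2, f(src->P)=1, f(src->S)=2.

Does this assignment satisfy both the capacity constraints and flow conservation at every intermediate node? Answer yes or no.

Every edge has 0 ≤ f(e) ≤ cap(e).
At each intermediate node, inflow equals outflow.

Yes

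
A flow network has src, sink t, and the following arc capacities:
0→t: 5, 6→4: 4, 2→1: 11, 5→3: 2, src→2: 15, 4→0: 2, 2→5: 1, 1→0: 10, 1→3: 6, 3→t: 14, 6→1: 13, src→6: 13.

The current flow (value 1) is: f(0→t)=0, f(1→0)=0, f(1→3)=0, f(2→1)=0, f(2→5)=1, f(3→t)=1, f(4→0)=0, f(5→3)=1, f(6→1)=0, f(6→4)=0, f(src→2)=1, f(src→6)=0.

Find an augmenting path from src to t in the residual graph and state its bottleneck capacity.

Residual along src→2→1→3→t: src→2: 14, 2→1: 11, 1→3: 6, 3→t: 13.
Bottleneck = min = 6.

src→2→1→3→t, bottleneck 6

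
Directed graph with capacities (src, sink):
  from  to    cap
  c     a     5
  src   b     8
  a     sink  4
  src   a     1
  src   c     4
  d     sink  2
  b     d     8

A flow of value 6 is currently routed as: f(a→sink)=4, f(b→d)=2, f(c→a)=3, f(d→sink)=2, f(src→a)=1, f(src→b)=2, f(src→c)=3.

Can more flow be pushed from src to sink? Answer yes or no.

No

Residual reachable from src: {a, b, c, d, src}; sink is not reachable.
Saturated cut: d→sink, a→sink with total capacity 6 = current flow value. Flow is maximum.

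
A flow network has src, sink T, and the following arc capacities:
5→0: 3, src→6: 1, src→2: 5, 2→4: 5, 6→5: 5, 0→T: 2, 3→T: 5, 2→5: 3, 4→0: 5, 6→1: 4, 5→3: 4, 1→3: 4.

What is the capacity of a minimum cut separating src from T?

Max flow = 6 (via 3 augmenting paths).
In the residual at optimum, the set reachable from src is {src}.
Cut edges: src→2 (cap 5), src→6 (cap 1). Sum = 6.

6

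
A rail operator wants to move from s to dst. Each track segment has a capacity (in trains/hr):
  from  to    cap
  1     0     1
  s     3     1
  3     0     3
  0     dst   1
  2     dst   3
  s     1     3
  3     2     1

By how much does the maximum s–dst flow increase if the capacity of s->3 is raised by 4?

0

Original max flow = 2.
Even with extra capacity on s->3, another cut of capacity 2 remains binding.
New max flow = 2. Increase = 0.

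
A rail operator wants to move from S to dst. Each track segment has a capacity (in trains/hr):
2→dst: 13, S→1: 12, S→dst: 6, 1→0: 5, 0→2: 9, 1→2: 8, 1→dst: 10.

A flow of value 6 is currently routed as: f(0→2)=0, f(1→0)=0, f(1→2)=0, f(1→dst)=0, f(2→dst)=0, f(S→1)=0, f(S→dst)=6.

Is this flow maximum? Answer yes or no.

Residual path S→1→dst has bottleneck 10 > 0.
Pushing 10 along it raises the flow to 16, so the given flow is not maximum.

No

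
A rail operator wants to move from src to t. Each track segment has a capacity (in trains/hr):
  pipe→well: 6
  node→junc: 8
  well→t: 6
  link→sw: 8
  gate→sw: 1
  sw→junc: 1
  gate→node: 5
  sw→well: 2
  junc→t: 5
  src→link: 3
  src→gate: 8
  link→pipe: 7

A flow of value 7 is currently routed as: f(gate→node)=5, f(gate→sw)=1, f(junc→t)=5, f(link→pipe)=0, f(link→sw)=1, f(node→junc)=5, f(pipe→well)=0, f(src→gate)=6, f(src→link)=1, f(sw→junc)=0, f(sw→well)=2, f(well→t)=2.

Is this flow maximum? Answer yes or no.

Residual path src→link→pipe→well→t has bottleneck 2 > 0.
Pushing 2 along it raises the flow to 9, so the given flow is not maximum.

No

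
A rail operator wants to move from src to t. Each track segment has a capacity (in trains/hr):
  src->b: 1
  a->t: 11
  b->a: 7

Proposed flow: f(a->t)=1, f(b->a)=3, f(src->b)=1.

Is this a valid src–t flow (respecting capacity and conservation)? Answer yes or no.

Conservation fails at b: inflow 1 ≠ outflow 3.

No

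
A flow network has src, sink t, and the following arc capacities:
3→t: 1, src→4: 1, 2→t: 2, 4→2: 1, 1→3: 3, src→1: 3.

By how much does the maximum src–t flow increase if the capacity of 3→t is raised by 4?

2

Original max flow = 2.
After raising cap(3→t), augmenting paths through that edge carry 2 more units.
New max flow = 4. Increase = 2.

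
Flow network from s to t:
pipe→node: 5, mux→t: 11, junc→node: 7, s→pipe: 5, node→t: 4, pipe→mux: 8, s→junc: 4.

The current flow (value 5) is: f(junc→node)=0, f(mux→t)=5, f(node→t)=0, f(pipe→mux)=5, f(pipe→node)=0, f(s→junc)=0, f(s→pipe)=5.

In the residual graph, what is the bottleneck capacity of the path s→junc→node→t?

4

Residual capacities along the path: s→junc: 4, junc→node: 7, node→t: 4.
Minimum is 4.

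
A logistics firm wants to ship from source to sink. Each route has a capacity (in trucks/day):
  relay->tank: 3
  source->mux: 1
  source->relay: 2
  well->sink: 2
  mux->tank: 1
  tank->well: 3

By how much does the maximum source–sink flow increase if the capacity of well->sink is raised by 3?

Original max flow = 2.
After raising cap(well->sink), augmenting paths through that edge carry 1 more unit.
New max flow = 3. Increase = 1.

1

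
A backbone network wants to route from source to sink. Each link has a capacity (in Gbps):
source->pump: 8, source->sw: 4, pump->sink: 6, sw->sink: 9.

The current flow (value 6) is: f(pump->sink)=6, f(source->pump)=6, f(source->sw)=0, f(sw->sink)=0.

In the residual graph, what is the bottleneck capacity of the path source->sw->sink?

Residual capacities along the path: source->sw: 4, sw->sink: 9.
Minimum is 4.

4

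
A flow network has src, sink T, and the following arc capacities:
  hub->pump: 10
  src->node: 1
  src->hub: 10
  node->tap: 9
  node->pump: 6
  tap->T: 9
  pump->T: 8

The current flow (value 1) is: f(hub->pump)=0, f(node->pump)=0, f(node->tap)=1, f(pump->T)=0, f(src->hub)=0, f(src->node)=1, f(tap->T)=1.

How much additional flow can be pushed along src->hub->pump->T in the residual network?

Residual capacities along the path: src->hub: 10, hub->pump: 10, pump->T: 8.
Minimum is 8.

8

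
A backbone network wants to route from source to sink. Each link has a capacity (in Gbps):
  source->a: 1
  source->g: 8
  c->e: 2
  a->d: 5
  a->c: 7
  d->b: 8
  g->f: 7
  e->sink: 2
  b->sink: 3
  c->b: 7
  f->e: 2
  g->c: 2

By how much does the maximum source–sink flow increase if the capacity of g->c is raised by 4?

0

Original max flow = 5.
Even with extra capacity on g->c, another cut of capacity 5 remains binding.
New max flow = 5. Increase = 0.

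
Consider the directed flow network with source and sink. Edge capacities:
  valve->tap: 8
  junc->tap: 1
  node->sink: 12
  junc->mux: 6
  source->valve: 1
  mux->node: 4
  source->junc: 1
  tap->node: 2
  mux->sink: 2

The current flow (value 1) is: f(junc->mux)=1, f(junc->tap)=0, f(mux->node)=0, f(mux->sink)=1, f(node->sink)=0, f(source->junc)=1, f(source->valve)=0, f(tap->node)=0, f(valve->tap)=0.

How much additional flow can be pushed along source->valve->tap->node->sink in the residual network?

Residual capacities along the path: source->valve: 1, valve->tap: 8, tap->node: 2, node->sink: 12.
Minimum is 1.

1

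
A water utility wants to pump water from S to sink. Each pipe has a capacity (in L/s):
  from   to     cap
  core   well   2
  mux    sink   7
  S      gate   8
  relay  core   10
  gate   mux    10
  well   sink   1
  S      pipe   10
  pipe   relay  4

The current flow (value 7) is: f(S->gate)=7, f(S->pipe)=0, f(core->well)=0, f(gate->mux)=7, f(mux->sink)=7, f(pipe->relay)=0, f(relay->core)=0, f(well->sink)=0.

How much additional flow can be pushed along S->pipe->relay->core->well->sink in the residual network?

1

Residual capacities along the path: S->pipe: 10, pipe->relay: 4, relay->core: 10, core->well: 2, well->sink: 1.
Minimum is 1.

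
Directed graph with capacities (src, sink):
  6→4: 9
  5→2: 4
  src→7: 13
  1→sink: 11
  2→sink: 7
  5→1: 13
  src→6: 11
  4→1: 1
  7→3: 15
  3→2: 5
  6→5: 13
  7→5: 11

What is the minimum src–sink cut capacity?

Max flow = 18 (via 4 augmenting paths).
In the residual at optimum, the set reachable from src is {1, 2, 3, 4, 5, 6, 7, src}.
Cut edges: 2→sink (cap 7), 1→sink (cap 11). Sum = 18.

18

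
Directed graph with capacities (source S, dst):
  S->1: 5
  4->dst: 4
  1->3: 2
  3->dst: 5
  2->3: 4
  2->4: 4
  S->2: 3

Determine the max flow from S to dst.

5

Augment S->2->4->dst: bottleneck 3. Total 3.
Augment S->1->3->dst: bottleneck 2. Total 5.
No augmenting path remains in the residual graph.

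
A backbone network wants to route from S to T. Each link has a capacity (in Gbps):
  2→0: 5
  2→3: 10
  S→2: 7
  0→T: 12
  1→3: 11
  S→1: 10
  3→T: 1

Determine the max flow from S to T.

Augment S→1→3→T: bottleneck 1. Total 1.
Augment S→2→0→T: bottleneck 5. Total 6.
No augmenting path remains in the residual graph.

6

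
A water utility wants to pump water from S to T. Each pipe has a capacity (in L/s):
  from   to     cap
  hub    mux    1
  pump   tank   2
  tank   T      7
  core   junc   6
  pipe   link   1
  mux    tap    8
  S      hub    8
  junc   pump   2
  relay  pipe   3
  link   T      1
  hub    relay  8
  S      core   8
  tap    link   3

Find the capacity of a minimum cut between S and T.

Max flow = 3 (via 2 augmenting paths).
In the residual at optimum, the set reachable from S is {S, core, hub, junc, link, mux, pipe, relay, tap}.
Cut edges: junc->pump (cap 2), link->T (cap 1). Sum = 3.

3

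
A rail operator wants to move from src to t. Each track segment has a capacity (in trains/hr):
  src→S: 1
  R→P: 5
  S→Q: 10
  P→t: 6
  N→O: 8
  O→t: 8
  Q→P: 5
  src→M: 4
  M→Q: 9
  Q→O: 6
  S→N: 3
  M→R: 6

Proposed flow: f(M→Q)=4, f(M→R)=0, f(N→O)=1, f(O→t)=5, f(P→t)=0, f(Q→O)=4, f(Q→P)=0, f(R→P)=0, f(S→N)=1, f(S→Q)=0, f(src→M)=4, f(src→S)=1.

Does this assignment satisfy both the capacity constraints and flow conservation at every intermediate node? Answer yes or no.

Every edge has 0 ≤ f(e) ≤ cap(e).
At each intermediate node, inflow equals outflow.

Yes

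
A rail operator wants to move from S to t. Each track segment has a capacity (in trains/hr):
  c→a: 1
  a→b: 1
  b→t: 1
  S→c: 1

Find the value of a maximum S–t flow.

1

Augment S→c→a→b→t: bottleneck 1. Total 1.
No augmenting path remains in the residual graph.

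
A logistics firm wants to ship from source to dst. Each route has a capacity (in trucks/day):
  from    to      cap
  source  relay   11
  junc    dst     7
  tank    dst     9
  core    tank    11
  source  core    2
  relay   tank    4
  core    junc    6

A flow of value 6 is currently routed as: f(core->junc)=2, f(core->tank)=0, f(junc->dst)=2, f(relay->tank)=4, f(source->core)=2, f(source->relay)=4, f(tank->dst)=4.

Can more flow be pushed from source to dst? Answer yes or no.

No

Residual reachable from source: {relay, source}; dst is not reachable.
Saturated cut: source->core, relay->tank with total capacity 6 = current flow value. Flow is maximum.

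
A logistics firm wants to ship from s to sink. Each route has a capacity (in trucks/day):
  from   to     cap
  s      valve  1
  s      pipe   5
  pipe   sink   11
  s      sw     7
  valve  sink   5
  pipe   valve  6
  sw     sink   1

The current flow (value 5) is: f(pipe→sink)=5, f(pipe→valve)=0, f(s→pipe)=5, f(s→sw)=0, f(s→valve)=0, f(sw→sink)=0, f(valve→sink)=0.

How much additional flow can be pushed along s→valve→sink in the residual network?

1

Residual capacities along the path: s→valve: 1, valve→sink: 5.
Minimum is 1.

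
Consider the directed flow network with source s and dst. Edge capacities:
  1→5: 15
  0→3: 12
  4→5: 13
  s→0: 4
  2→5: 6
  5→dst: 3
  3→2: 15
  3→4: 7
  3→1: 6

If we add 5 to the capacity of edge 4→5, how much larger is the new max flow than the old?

0

Original max flow = 3.
Edge 4→5 does not cross the min cut (source side {0, 1, 2, 3, 4, 5, s}), so extra capacity there cannot help.
New max flow = 3. Increase = 0.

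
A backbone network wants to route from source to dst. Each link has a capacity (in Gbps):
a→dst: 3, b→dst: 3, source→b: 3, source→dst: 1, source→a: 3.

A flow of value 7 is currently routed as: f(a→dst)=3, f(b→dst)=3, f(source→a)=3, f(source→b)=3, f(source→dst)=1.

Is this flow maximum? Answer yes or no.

Residual reachable from source: {source}; dst is not reachable.
Saturated cut: source→a, source→b, source→dst with total capacity 7 = current flow value. Flow is maximum.

Yes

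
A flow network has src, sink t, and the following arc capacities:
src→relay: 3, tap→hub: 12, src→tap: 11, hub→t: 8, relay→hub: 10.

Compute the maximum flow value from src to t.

Augment src→tap→hub→t: bottleneck 8. Total 8.
No augmenting path remains in the residual graph.

8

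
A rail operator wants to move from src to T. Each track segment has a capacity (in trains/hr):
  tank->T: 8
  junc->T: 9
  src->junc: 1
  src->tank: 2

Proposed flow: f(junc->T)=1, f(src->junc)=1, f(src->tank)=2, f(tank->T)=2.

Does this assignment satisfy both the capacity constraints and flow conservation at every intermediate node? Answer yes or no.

Every edge has 0 ≤ f(e) ≤ cap(e).
At each intermediate node, inflow equals outflow.

Yes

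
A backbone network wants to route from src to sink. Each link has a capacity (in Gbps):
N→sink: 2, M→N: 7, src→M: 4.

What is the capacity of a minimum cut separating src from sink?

2

Max flow = 2 (via 1 augmenting path).
In the residual at optimum, the set reachable from src is {M, N, src}.
Cut edges: N→sink (cap 2). Sum = 2.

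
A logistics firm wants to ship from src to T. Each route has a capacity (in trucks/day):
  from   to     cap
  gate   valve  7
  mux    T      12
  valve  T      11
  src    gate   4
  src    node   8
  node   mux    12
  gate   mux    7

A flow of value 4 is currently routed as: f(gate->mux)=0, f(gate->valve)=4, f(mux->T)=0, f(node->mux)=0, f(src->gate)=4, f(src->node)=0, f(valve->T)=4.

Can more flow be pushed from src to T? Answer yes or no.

Residual path src->node->mux->T has bottleneck 8 > 0.
Pushing 8 along it raises the flow to 12, so the given flow is not maximum.

Yes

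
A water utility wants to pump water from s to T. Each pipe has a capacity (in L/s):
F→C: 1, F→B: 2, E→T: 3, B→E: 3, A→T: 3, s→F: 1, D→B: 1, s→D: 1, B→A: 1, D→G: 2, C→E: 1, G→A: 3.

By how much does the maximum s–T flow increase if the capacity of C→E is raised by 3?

Original max flow = 2.
Edge C→E does not cross the min cut (source side {s}), so extra capacity there cannot help.
New max flow = 2. Increase = 0.

0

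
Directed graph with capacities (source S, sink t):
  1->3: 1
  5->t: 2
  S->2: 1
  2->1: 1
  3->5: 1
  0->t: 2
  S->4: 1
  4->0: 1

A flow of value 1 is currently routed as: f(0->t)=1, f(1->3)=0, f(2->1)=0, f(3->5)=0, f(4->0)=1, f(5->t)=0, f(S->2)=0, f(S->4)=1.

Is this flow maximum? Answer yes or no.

No

Residual path S->2->1->3->5->t has bottleneck 1 > 0.
Pushing 1 along it raises the flow to 2, so the given flow is not maximum.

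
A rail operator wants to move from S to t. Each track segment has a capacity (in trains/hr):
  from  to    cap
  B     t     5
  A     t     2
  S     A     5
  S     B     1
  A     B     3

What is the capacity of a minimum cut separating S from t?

Max flow = 6 (via 3 augmenting paths).
In the residual at optimum, the set reachable from S is {S}.
Cut edges: S→A (cap 5), S→B (cap 1). Sum = 6.

6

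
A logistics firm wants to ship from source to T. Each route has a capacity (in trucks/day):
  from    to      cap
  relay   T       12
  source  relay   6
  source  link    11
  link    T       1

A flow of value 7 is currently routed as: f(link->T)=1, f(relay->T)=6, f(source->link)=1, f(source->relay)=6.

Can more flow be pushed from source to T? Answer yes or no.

No

Residual reachable from source: {link, source}; T is not reachable.
Saturated cut: source->relay, link->T with total capacity 7 = current flow value. Flow is maximum.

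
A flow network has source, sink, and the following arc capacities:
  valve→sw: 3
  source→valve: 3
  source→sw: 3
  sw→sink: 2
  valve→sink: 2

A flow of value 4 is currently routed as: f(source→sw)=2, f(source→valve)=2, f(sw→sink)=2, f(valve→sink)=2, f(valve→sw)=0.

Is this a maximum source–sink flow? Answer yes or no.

Residual reachable from source: {source, sw, valve}; sink is not reachable.
Saturated cut: valve→sink, sw→sink with total capacity 4 = current flow value. Flow is maximum.

Yes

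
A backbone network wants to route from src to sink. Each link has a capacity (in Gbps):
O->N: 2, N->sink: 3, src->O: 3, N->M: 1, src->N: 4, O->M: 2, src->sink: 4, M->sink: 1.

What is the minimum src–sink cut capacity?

8

Max flow = 8 (via 3 augmenting paths).
In the residual at optimum, the set reachable from src is {M, N, O, src}.
Cut edges: src->sink (cap 4), N->sink (cap 3), M->sink (cap 1). Sum = 8.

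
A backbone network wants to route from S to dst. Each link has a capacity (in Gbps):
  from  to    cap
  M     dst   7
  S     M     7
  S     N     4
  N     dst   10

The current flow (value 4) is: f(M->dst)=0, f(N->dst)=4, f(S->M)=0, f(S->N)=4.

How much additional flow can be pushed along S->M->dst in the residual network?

7

Residual capacities along the path: S->M: 7, M->dst: 7.
Minimum is 7.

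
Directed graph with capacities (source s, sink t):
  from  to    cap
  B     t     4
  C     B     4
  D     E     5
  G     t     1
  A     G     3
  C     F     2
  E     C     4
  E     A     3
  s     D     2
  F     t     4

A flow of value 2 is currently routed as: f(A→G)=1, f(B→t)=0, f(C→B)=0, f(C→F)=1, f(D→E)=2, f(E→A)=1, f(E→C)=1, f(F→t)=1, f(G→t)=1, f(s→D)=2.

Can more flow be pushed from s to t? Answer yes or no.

Residual reachable from s: {s}; t is not reachable.
Saturated cut: s→D with total capacity 2 = current flow value. Flow is maximum.

No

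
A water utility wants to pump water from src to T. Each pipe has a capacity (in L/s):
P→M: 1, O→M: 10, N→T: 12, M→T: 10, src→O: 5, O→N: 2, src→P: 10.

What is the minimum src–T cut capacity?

Max flow = 6 (via 2 augmenting paths).
In the residual at optimum, the set reachable from src is {P, src}.
Cut edges: src→O (cap 5), P→M (cap 1). Sum = 6.

6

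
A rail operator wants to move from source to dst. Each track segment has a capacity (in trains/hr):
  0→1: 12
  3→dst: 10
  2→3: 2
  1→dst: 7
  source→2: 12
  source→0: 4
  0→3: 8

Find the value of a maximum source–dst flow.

Augment source→0→1→dst: bottleneck 4. Total 4.
Augment source→2→3→dst: bottleneck 2. Total 6.
No augmenting path remains in the residual graph.

6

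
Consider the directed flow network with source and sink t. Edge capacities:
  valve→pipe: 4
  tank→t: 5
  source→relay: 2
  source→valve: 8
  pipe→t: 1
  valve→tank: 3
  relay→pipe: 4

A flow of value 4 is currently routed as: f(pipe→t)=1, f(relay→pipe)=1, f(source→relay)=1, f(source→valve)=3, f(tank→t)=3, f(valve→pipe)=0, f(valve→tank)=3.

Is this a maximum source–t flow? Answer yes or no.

Yes

Residual reachable from source: {pipe, relay, source, valve}; t is not reachable.
Saturated cut: valve→tank, pipe→t with total capacity 4 = current flow value. Flow is maximum.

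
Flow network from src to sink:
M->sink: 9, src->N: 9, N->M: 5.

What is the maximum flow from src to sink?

Augment src->N->M->sink: bottleneck 5. Total 5.
No augmenting path remains in the residual graph.

5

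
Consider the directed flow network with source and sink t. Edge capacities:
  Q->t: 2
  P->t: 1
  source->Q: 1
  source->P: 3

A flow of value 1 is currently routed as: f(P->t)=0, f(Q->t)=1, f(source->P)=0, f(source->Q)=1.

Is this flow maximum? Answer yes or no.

Residual path source->P->t has bottleneck 1 > 0.
Pushing 1 along it raises the flow to 2, so the given flow is not maximum.

No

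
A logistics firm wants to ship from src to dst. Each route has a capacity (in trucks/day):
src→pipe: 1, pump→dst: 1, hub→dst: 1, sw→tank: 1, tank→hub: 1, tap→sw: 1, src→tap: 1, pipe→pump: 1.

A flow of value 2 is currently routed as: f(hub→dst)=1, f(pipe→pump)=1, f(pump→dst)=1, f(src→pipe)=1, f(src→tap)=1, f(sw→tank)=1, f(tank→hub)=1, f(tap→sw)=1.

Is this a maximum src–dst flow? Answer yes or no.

Residual reachable from src: {src}; dst is not reachable.
Saturated cut: src→tap, src→pipe with total capacity 2 = current flow value. Flow is maximum.

Yes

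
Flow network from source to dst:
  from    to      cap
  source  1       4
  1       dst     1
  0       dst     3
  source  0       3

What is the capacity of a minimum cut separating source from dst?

4

Max flow = 4 (via 2 augmenting paths).
In the residual at optimum, the set reachable from source is {1, source}.
Cut edges: source->0 (cap 3), 1->dst (cap 1). Sum = 4.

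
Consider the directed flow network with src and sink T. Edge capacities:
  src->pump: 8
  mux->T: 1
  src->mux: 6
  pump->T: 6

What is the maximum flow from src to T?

Augment src->pump->T: bottleneck 6. Total 6.
Augment src->mux->T: bottleneck 1. Total 7.
No augmenting path remains in the residual graph.

7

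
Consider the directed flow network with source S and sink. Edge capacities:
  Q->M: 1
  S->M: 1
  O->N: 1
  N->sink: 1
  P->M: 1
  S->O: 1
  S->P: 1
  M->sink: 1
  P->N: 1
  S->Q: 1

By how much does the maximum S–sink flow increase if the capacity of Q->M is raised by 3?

0

Original max flow = 2.
Edge Q->M does not cross the min cut (source side {M, N, O, P, Q, S}), so extra capacity there cannot help.
New max flow = 2. Increase = 0.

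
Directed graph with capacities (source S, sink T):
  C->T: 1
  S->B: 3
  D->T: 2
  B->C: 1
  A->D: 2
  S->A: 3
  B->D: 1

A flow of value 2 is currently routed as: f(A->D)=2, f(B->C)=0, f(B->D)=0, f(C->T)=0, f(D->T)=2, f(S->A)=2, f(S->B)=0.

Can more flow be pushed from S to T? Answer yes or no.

Residual path S->B->C->T has bottleneck 1 > 0.
Pushing 1 along it raises the flow to 3, so the given flow is not maximum.

Yes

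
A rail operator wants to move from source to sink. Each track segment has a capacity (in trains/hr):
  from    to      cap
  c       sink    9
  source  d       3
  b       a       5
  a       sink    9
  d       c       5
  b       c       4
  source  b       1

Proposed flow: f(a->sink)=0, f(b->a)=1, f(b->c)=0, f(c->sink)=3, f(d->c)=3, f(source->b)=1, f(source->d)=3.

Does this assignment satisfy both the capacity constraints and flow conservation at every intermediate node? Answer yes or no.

Conservation fails at a: inflow 1 ≠ outflow 0.

No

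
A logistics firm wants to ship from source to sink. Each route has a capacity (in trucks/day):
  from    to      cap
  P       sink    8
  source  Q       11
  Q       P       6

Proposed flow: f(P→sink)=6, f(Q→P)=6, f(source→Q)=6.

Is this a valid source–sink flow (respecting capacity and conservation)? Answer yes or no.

Every edge has 0 ≤ f(e) ≤ cap(e).
At each intermediate node, inflow equals outflow.

Yes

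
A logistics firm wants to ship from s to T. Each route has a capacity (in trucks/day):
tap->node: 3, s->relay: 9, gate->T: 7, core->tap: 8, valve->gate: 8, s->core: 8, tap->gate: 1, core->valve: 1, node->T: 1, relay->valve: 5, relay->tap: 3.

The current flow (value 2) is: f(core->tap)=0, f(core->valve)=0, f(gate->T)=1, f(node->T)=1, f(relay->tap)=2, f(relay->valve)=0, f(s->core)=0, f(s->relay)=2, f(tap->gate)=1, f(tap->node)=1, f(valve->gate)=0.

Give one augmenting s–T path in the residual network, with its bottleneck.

Residual along s->relay->valve->gate->T: s->relay: 7, relay->valve: 5, valve->gate: 8, gate->T: 6.
Bottleneck = min = 5.

s->relay->valve->gate->T, bottleneck 5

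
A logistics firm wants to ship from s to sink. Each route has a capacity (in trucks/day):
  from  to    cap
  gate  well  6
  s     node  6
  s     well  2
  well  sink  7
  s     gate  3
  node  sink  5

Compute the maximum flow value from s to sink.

10

Augment s→well→sink: bottleneck 2. Total 2.
Augment s→node→sink: bottleneck 5. Total 7.
Augment s→gate→well→sink: bottleneck 3. Total 10.
No augmenting path remains in the residual graph.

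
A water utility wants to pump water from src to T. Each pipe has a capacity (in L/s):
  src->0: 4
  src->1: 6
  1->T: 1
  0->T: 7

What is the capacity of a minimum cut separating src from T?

5

Max flow = 5 (via 2 augmenting paths).
In the residual at optimum, the set reachable from src is {1, src}.
Cut edges: src->0 (cap 4), 1->T (cap 1). Sum = 5.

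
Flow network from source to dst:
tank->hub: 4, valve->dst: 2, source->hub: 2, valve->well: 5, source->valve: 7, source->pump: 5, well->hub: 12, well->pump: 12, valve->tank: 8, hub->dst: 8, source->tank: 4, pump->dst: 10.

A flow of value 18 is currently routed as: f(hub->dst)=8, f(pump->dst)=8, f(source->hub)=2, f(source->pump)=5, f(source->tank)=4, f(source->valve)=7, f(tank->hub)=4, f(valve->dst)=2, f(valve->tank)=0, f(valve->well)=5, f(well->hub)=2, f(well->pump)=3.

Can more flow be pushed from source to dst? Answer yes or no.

Residual reachable from source: {source}; dst is not reachable.
Saturated cut: source->valve, source->tank, source->hub, source->pump with total capacity 18 = current flow value. Flow is maximum.

No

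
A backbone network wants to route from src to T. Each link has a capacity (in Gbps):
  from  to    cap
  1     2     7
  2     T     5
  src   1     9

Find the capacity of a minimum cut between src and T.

Max flow = 5 (via 1 augmenting path).
In the residual at optimum, the set reachable from src is {1, 2, src}.
Cut edges: 2->T (cap 5). Sum = 5.

5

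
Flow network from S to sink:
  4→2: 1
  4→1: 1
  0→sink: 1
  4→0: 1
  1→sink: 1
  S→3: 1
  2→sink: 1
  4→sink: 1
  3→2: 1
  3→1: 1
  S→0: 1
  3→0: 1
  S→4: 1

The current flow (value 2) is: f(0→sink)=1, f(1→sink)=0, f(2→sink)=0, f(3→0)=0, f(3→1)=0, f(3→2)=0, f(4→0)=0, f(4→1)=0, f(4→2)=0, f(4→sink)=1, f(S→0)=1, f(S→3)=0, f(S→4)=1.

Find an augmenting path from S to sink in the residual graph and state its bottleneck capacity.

Residual along S→3→1→sink: S→3: 1, 3→1: 1, 1→sink: 1.
Bottleneck = min = 1.

S→3→1→sink, bottleneck 1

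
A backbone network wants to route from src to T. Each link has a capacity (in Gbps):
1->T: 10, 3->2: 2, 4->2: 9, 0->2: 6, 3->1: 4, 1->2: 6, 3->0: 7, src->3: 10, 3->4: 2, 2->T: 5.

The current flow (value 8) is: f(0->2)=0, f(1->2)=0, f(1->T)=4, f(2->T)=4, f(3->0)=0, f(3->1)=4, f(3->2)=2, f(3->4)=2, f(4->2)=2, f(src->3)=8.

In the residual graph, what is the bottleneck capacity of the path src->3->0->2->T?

1

Residual capacities along the path: src->3: 2, 3->0: 7, 0->2: 6, 2->T: 1.
Minimum is 1.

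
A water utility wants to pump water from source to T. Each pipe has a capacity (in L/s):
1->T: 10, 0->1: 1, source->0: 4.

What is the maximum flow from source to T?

Augment source->0->1->T: bottleneck 1. Total 1.
No augmenting path remains in the residual graph.

1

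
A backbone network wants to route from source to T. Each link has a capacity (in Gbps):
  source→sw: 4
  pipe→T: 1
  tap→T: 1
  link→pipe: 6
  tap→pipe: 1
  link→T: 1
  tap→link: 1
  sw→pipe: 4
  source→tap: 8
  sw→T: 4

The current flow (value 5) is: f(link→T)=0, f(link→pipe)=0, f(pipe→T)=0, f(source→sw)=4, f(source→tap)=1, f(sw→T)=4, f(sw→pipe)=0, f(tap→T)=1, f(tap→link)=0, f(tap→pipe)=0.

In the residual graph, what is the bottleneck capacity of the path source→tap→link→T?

Residual capacities along the path: source→tap: 7, tap→link: 1, link→T: 1.
Minimum is 1.

1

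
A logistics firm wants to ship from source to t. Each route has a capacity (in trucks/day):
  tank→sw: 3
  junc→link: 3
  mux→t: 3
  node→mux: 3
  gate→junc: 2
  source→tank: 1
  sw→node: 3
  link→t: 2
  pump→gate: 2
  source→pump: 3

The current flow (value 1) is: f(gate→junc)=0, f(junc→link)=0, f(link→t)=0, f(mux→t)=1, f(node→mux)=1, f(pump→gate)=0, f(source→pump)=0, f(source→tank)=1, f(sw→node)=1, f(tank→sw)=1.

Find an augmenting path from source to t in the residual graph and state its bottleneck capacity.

Residual along source→pump→gate→junc→link→t: source→pump: 3, pump→gate: 2, gate→junc: 2, junc→link: 3, link→t: 2.
Bottleneck = min = 2.

source→pump→gate→junc→link→t, bottleneck 2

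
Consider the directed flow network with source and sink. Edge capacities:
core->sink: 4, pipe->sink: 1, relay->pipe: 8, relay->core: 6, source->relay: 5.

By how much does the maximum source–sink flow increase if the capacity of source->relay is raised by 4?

0

Original max flow = 5.
Even with extra capacity on source->relay, another cut of capacity 5 remains binding.
New max flow = 5. Increase = 0.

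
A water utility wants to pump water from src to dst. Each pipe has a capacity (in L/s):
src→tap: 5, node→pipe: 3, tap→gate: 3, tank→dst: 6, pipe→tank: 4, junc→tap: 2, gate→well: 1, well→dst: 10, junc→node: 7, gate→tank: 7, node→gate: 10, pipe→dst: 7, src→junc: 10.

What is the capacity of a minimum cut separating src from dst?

Max flow = 10 (via 4 augmenting paths).
In the residual at optimum, the set reachable from src is {junc, src, tap}.
Cut edges: junc→node (cap 7), tap→gate (cap 3). Sum = 10.

10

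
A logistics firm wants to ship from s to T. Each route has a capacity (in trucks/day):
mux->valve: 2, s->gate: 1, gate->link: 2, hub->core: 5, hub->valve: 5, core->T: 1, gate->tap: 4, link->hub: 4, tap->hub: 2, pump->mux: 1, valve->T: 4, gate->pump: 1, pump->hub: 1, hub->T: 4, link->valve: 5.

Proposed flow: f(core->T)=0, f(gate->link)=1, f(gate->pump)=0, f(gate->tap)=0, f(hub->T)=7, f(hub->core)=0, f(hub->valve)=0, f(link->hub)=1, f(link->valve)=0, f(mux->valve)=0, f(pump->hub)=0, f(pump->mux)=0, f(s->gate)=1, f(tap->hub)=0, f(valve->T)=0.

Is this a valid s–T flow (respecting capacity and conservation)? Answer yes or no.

No

Capacity violated on hub->T: flow 7 > capacity 4.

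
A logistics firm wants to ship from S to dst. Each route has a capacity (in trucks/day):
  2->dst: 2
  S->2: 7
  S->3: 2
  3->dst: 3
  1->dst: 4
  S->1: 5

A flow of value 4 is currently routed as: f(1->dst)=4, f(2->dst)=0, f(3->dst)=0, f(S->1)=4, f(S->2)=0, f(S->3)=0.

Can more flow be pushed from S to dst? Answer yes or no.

Residual path S->2->dst has bottleneck 2 > 0.
Pushing 2 along it raises the flow to 6, so the given flow is not maximum.

Yes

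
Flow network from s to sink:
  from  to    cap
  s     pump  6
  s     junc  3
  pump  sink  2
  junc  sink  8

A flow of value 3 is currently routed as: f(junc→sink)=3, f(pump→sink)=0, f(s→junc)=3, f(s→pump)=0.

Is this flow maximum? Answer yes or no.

No

Residual path s→pump→sink has bottleneck 2 > 0.
Pushing 2 along it raises the flow to 5, so the given flow is not maximum.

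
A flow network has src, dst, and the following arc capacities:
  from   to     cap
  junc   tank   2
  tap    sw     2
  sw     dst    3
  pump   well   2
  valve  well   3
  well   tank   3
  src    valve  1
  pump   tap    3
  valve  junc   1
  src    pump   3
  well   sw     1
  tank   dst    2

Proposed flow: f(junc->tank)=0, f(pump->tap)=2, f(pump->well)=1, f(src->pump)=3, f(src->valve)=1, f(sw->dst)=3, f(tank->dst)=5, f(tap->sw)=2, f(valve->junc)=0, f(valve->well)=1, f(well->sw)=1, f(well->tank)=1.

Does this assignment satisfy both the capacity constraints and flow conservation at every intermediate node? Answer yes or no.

No

Capacity violated on tank->dst: flow 5 > capacity 2.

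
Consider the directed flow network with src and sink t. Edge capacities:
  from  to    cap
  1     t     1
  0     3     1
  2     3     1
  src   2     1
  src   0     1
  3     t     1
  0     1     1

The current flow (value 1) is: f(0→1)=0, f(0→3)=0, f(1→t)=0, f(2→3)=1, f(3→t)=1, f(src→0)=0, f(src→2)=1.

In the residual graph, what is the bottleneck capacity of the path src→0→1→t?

1

Residual capacities along the path: src→0: 1, 0→1: 1, 1→t: 1.
Minimum is 1.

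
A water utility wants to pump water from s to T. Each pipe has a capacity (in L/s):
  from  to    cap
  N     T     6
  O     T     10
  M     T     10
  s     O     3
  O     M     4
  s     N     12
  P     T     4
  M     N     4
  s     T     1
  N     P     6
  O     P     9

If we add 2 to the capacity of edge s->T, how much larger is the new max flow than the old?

Original max flow = 14.
After raising cap(s->T), augmenting paths through that edge carry 2 more units.
New max flow = 16. Increase = 2.

2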